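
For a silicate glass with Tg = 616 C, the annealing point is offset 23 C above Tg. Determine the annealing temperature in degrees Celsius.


The annealing temperature is Tg plus the offset:
  T_anneal = 616 + 23 = 639 C

639 C


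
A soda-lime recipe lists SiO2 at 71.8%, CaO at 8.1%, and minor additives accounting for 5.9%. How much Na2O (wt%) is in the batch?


Pieces sum to 100%:
  Na2O = 100 - (SiO2 + CaO + others)
  Na2O = 100 - (71.8 + 8.1 + 5.9) = 14.2%

14.2%


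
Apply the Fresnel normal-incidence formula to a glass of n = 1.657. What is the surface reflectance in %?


Fresnel reflectance at normal incidence:
  R = ((n - 1)/(n + 1))^2
  (n - 1)/(n + 1) = (1.657 - 1)/(1.657 + 1) = 0.247271
  R = 0.247271^2 = 0.0611429
  R(%) = 0.0611429 * 100 = 6.114%

6.114%


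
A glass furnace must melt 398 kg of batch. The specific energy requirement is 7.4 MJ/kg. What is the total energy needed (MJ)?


Total energy = mass * specific energy
  E = 398 * 7.4 = 2945.2 MJ

2945.2 MJ


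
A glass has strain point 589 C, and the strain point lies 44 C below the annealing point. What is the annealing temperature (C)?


T_anneal = T_strain + gap:
  T_anneal = 589 + 44 = 633 C

633 C


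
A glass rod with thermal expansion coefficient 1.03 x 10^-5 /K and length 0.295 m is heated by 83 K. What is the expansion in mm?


Thermal expansion formula: dL = alpha * L0 * dT
  dL = (1.03 x 10^-5) * 0.295 * 83 = 0.0002522 m
Convert to mm: 0.0002522 * 1000 = 0.2522 mm

0.2522 mm


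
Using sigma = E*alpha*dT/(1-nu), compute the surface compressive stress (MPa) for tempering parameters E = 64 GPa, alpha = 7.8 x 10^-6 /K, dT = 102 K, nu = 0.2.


Tempering stress: sigma = E * alpha * dT / (1 - nu)
  E (MPa) = 64 * 1000 = 64000
  Numerator = 64000 * (7.8 x 10^-6) * 102 = 50.9184
  Denominator = 1 - 0.2 = 0.8
  sigma = 50.9184 / 0.8 = 63.6 MPa

63.6 MPa


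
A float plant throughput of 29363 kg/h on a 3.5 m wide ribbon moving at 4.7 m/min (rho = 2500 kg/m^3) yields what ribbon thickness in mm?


Ribbon cross-section from mass balance:
  Volume rate = throughput / density = 29363 / 2500 = 11.7452 m^3/h
  thickness = volume rate / (speed * 60 * width), i.e.
  thickness = throughput / (60 * speed * width * density) * 1000
  thickness = 29363 / (60 * 4.7 * 3.5 * 2500) * 1000 = 11.9 mm

11.9 mm


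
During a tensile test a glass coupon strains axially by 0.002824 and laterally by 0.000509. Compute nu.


Poisson's ratio: nu = lateral strain / axial strain
  nu = 0.000509 / 0.002824 = 0.1802

0.1802


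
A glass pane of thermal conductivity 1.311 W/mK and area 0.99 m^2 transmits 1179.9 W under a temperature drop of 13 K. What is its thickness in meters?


Fourier's law: t = k * A * dT / Q
  t = 1.311 * 0.99 * 13 / 1179.9
  t = 16.87257 / 1179.9 = 0.0143 m

0.0143 m


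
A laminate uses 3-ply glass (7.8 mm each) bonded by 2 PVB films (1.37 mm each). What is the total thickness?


Total thickness = glass contribution + PVB contribution
  Glass: 3 * 7.8 = 23.4 mm
  PVB: 2 * 1.37 = 2.74 mm
  Total = 23.4 + 2.74 = 26.14 mm

26.14 mm


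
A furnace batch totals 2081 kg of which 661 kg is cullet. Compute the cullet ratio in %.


Cullet ratio = (cullet mass / total batch mass) * 100
  Ratio = 661 / 2081 * 100 = 31.76%

31.76%


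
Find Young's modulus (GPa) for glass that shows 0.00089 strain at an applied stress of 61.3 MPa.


Young's modulus: E = stress / strain
  E = 61.3 MPa / 0.00089 = 68876.4 MPa
Convert to GPa: 68876.4 / 1000 = 68.88 GPa

68.88 GPa


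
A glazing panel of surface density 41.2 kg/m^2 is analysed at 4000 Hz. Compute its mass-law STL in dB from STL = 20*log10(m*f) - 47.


Mass law: STL = 20 * log10(m * f) - 47
  m * f = 41.2 * 4000 = 164800
  log10(164800) = 5.21696
  STL = 20 * 5.21696 - 47 = 104.3392 - 47 = 57.3 dB

57.3 dB


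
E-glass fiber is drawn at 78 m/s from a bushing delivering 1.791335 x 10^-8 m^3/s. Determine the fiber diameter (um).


Cross-sectional area from continuity:
  A = Q / v = 1.791335 x 10^-8 / 78 = 2.296583 x 10^-10 m^2
Diameter from circular cross-section:
  d = sqrt(4A / pi) * 10^6 (m -> um)
  d = sqrt(4 * 2.296583 x 10^-10 / pi) * 10^6 = 17.1 um

17.1 um


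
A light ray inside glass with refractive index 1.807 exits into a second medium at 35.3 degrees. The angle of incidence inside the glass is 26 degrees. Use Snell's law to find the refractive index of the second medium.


Apply Snell's law: n1 * sin(theta1) = n2 * sin(theta2)
  n2 = n1 * sin(theta1) / sin(theta2)
  sin(26) = 0.438371
  sin(35.3) = 0.577858
  n2 = 1.807 * 0.438371 / 0.577858 = 1.3708

1.3708


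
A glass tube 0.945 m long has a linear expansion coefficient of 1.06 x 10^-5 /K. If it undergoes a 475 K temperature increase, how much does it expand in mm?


Thermal expansion formula: dL = alpha * L0 * dT
  dL = (1.06 x 10^-5) * 0.945 * 475 = 0.00475807 m
Convert to mm: 0.00475807 * 1000 = 4.7581 mm

4.7581 mm


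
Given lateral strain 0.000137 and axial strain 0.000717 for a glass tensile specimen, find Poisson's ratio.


Poisson's ratio: nu = lateral strain / axial strain
  nu = 0.000137 / 0.000717 = 0.1911

0.1911


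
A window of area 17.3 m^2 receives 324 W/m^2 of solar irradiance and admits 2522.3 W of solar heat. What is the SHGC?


Rearrange Q = Area * SHGC * Irradiance:
  SHGC = Q / (Area * Irradiance)
  SHGC = 2522.3 / (17.3 * 324) = 0.45

0.45


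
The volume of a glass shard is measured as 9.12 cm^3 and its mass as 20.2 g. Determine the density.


Use the definition of density:
  rho = mass / volume
  rho = 20.2 / 9.12 = 2.215 g/cm^3

2.215 g/cm^3


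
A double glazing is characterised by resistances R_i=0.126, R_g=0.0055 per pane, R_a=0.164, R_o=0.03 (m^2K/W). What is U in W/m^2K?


Total thermal resistance (series):
  R_total = R_in + R_glass + R_air + R_glass + R_out
  R_total = 0.126 + 0.0055 + 0.164 + 0.0055 + 0.03 = 0.331 m^2K/W
U-value = 1 / R_total = 1 / 0.331 = 3.021 W/m^2K

3.021 W/m^2K


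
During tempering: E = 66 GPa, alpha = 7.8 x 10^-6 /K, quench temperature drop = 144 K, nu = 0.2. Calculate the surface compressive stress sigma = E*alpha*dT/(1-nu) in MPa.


Tempering stress: sigma = E * alpha * dT / (1 - nu)
  E (MPa) = 66 * 1000 = 66000
  Numerator = 66000 * (7.8 x 10^-6) * 144 = 74.1312
  Denominator = 1 - 0.2 = 0.8
  sigma = 74.1312 / 0.8 = 92.7 MPa

92.7 MPa


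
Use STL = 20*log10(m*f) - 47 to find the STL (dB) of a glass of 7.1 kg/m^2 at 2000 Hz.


Mass law: STL = 20 * log10(m * f) - 47
  m * f = 7.1 * 2000 = 14200
  log10(14200) = 4.15229
  STL = 20 * 4.15229 - 47 = 83.0458 - 47 = 36.0 dB

36.0 dB


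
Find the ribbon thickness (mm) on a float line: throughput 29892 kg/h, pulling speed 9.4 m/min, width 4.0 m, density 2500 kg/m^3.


Ribbon cross-section from mass balance:
  Volume rate = throughput / density = 29892 / 2500 = 11.9568 m^3/h
  thickness = volume rate / (speed * 60 * width), i.e.
  thickness = throughput / (60 * speed * width * density) * 1000
  thickness = 29892 / (60 * 9.4 * 4.0 * 2500) * 1000 = 5.3 mm

5.3 mm


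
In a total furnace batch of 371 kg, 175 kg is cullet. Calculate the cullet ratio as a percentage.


Cullet ratio = (cullet mass / total batch mass) * 100
  Ratio = 175 / 371 * 100 = 47.17%

47.17%


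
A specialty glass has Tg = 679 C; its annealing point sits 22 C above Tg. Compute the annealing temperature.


The annealing temperature is Tg plus the offset:
  T_anneal = 679 + 22 = 701 C

701 C


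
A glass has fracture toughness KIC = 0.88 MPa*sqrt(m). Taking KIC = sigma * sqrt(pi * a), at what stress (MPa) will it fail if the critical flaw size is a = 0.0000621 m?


Rearrange KIC = sigma * sqrt(pi * a):
  sigma = KIC / sqrt(pi * a)
  sqrt(pi * 0.0000621) = 0.013968
  sigma = 0.88 / 0.013968 = 63.0 MPa

63.0 MPa


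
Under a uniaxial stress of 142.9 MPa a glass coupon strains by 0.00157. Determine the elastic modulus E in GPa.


Young's modulus: E = stress / strain
  E = 142.9 MPa / 0.00157 = 91019.11 MPa
Convert to GPa: 91019.11 / 1000 = 91.02 GPa

91.02 GPa


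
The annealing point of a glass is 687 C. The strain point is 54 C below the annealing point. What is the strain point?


Strain point = annealing point - difference:
  T_strain = 687 - 54 = 633 C

633 C


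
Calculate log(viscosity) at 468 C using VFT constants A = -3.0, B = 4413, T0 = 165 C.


VFT equation: log(eta) = A + B / (T - T0)
  T - T0 = 468 - 165 = 303
  B / (T - T0) = 4413 / 303 = 14.564
  log(eta) = -3.0 + 14.564 = 11.564

11.564


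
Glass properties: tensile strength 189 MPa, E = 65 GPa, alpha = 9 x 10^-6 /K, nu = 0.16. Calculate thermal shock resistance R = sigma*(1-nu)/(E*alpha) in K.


Thermal shock resistance: R = sigma * (1 - nu) / (E * alpha)
  Numerator = 189 * (1 - 0.16) = 158.76
  Denominator = 65 * 1000 * (9 x 10^-6) = 0.585
  R = 158.76 / 0.585 = 271.4 K

271.4 K


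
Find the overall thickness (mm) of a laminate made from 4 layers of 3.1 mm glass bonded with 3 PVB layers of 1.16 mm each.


Total thickness = glass contribution + PVB contribution
  Glass: 4 * 3.1 = 12.4 mm
  PVB: 3 * 1.16 = 3.48 mm
  Total = 12.4 + 3.48 = 15.88 mm

15.88 mm


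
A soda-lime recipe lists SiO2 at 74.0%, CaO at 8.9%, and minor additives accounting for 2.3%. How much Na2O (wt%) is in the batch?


Pieces sum to 100%:
  Na2O = 100 - (SiO2 + CaO + others)
  Na2O = 100 - (74.0 + 8.9 + 2.3) = 14.8%

14.8%


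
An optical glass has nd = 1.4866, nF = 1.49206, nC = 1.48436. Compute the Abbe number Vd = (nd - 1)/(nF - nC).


Abbe number formula: Vd = (nd - 1) / (nF - nC)
  nd - 1 = 1.4866 - 1 = 0.4866
  nF - nC = 1.49206 - 1.48436 = 0.0077
  Vd = 0.4866 / 0.0077 = 63.19

63.19


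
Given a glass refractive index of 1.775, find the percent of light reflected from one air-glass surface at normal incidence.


Fresnel reflectance at normal incidence:
  R = ((n - 1)/(n + 1))^2
  (n - 1)/(n + 1) = (1.775 - 1)/(1.775 + 1) = 0.279279
  R = 0.279279^2 = 0.0779968
  R(%) = 0.0779968 * 100 = 7.8%

7.8%


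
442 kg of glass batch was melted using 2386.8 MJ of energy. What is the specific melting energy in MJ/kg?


Rearrange E = m * s for s:
  s = E / m
  s = 2386.8 / 442 = 5.4 MJ/kg

5.4 MJ/kg


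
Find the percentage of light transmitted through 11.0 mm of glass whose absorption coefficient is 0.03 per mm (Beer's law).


Beer-Lambert law: T = exp(-alpha * thickness)
  exponent = -0.03 * 11.0 = -0.33
  T = exp(-0.33) = 0.7189
  Percentage = 0.7189 * 100 = 71.89%

71.89%


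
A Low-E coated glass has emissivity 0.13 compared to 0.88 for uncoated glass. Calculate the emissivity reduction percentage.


Percentage reduction = (1 - coated/uncoated) * 100
  Ratio = 0.13 / 0.88 = 0.1477
  Reduction = (1 - 0.1477) * 100 = 85.2%

85.2%


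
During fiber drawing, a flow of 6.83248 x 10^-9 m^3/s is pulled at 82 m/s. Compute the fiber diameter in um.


Cross-sectional area from continuity:
  A = Q / v = 6.83248 x 10^-9 / 82 = 8.332293 x 10^-11 m^2
Diameter from circular cross-section:
  d = sqrt(4A / pi) * 10^6 (m -> um)
  d = sqrt(4 * 8.332293 x 10^-11 / pi) * 10^6 = 10.3 um

10.3 um


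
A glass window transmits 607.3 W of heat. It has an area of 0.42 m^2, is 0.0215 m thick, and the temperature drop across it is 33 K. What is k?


Fourier's law rearranged: k = Q * t / (A * dT)
  Numerator = 607.3 * 0.0215 = 13.05695
  Denominator = 0.42 * 33 = 13.86
  k = 13.05695 / 13.86 = 0.942 W/mK

0.942 W/mK


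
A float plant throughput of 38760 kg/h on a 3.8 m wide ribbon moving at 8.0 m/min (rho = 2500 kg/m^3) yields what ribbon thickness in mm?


Ribbon cross-section from mass balance:
  Volume rate = throughput / density = 38760 / 2500 = 15.504 m^3/h
  thickness = volume rate / (speed * 60 * width), i.e.
  thickness = throughput / (60 * speed * width * density) * 1000
  thickness = 38760 / (60 * 8.0 * 3.8 * 2500) * 1000 = 8.5 mm

8.5 mm


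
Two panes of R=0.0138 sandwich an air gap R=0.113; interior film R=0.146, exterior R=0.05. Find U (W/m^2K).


Total thermal resistance (series):
  R_total = R_in + R_glass + R_air + R_glass + R_out
  R_total = 0.146 + 0.0138 + 0.113 + 0.0138 + 0.05 = 0.3366 m^2K/W
U-value = 1 / R_total = 1 / 0.3366 = 2.971 W/m^2K

2.971 W/m^2K


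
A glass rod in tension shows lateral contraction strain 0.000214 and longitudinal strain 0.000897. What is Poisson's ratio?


Poisson's ratio: nu = lateral strain / axial strain
  nu = 0.000214 / 0.000897 = 0.2386

0.2386


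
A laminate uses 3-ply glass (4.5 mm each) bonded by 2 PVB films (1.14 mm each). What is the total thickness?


Total thickness = glass contribution + PVB contribution
  Glass: 3 * 4.5 = 13.5 mm
  PVB: 2 * 1.14 = 2.28 mm
  Total = 13.5 + 2.28 = 15.78 mm

15.78 mm


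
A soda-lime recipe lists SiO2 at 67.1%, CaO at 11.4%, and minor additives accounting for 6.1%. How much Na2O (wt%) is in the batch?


Pieces sum to 100%:
  Na2O = 100 - (SiO2 + CaO + others)
  Na2O = 100 - (67.1 + 11.4 + 6.1) = 15.4%

15.4%


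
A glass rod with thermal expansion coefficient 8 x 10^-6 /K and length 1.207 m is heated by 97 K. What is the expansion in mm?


Thermal expansion formula: dL = alpha * L0 * dT
  dL = (8 x 10^-6) * 1.207 * 97 = 0.00093663 m
Convert to mm: 0.00093663 * 1000 = 0.9366 mm

0.9366 mm


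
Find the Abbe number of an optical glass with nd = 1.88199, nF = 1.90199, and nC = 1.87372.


Abbe number formula: Vd = (nd - 1) / (nF - nC)
  nd - 1 = 1.88199 - 1 = 0.88199
  nF - nC = 1.90199 - 1.87372 = 0.02827
  Vd = 0.88199 / 0.02827 = 31.2

31.2


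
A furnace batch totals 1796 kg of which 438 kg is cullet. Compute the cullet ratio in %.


Cullet ratio = (cullet mass / total batch mass) * 100
  Ratio = 438 / 1796 * 100 = 24.39%

24.39%


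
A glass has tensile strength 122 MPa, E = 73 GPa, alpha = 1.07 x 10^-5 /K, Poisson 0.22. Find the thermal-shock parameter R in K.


Thermal shock resistance: R = sigma * (1 - nu) / (E * alpha)
  Numerator = 122 * (1 - 0.22) = 95.16
  Denominator = 73 * 1000 * (1.07 x 10^-5) = 0.7811
  R = 95.16 / 0.7811 = 121.8 K

121.8 K


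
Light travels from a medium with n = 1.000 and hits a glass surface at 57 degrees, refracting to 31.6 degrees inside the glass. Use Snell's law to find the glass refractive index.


Apply Snell's law: n1 * sin(theta1) = n2 * sin(theta2)
  n2 = n1 * sin(theta1) / sin(theta2)
  sin(57) = 0.838671
  sin(31.6) = 0.523986
  n2 = 1.000 * 0.838671 / 0.523986 = 1.6006

1.6006


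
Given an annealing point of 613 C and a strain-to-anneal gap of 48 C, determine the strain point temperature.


Strain point = annealing point - difference:
  T_strain = 613 - 48 = 565 C

565 C


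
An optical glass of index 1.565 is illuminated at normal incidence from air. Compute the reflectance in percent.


Fresnel reflectance at normal incidence:
  R = ((n - 1)/(n + 1))^2
  (n - 1)/(n + 1) = (1.565 - 1)/(1.565 + 1) = 0.220273
  R = 0.220273^2 = 0.0485202
  R(%) = 0.0485202 * 100 = 4.852%

4.852%


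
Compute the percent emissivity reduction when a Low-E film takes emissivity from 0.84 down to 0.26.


Percentage reduction = (1 - coated/uncoated) * 100
  Ratio = 0.26 / 0.84 = 0.3095
  Reduction = (1 - 0.3095) * 100 = 69.0%

69.0%


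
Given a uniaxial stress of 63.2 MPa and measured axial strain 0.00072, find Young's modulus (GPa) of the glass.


Young's modulus: E = stress / strain
  E = 63.2 MPa / 0.00072 = 87777.78 MPa
Convert to GPa: 87777.78 / 1000 = 87.78 GPa

87.78 GPa


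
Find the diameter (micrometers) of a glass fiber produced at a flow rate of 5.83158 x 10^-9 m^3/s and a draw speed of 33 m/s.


Cross-sectional area from continuity:
  A = Q / v = 5.83158 x 10^-9 / 33 = 1.767145 x 10^-10 m^2
Diameter from circular cross-section:
  d = sqrt(4A / pi) * 10^6 (m -> um)
  d = sqrt(4 * 1.767145 x 10^-10 / pi) * 10^6 = 15.0 um

15.0 um


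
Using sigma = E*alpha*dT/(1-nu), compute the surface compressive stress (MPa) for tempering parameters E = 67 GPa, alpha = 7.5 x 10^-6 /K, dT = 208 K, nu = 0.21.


Tempering stress: sigma = E * alpha * dT / (1 - nu)
  E (MPa) = 67 * 1000 = 67000
  Numerator = 67000 * (7.5 x 10^-6) * 208 = 104.52
  Denominator = 1 - 0.21 = 0.79
  sigma = 104.52 / 0.79 = 132.3 MPa

132.3 MPa


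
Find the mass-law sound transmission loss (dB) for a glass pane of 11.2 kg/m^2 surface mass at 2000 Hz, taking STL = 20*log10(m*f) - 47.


Mass law: STL = 20 * log10(m * f) - 47
  m * f = 11.2 * 2000 = 22400
  log10(22400) = 4.35025
  STL = 20 * 4.35025 - 47 = 87.005 - 47 = 40.0 dB

40.0 dB


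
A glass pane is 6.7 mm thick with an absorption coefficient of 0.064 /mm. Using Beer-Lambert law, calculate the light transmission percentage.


Beer-Lambert law: T = exp(-alpha * thickness)
  exponent = -0.064 * 6.7 = -0.4288
  T = exp(-0.4288) = 0.6513
  Percentage = 0.6513 * 100 = 65.13%

65.13%


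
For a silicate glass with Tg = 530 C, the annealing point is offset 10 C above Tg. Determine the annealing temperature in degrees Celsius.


The annealing temperature is Tg plus the offset:
  T_anneal = 530 + 10 = 540 C

540 C


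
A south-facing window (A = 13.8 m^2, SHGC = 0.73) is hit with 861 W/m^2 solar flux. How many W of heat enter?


Solar heat gain: Q = Area * SHGC * Irradiance
  Q = 13.8 * 0.73 * 861 = 8673.7 W

8673.7 W


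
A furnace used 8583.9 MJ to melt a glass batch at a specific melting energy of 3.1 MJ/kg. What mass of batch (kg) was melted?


Rearrange E = m * s for m:
  m = E / s
  m = 8583.9 / 3.1 = 2769.0 kg

2769.0 kg


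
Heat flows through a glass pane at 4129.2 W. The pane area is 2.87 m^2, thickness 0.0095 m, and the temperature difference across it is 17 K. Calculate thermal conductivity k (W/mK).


Fourier's law rearranged: k = Q * t / (A * dT)
  Numerator = 4129.2 * 0.0095 = 39.2274
  Denominator = 2.87 * 17 = 48.79
  k = 39.2274 / 48.79 = 0.804 W/mK

0.804 W/mK


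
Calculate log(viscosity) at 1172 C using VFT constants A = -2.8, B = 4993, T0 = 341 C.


VFT equation: log(eta) = A + B / (T - T0)
  T - T0 = 1172 - 341 = 831
  B / (T - T0) = 4993 / 831 = 6.008
  log(eta) = -2.8 + 6.008 = 3.208

3.208


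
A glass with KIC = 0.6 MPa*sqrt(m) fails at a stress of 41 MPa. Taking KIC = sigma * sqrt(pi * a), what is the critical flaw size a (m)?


Rearrange KIC = sigma * sqrt(pi * a):
  sqrt(pi * a) = KIC / sigma
  sqrt(pi * a) = 0.6 / 41 = 0.014634
  a = (KIC / sigma)^2 / pi
  a = 0.014634^2 / pi = 0.0000682 m

0.0000682 m


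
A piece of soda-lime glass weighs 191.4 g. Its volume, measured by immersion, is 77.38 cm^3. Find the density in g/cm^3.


Use the definition of density:
  rho = mass / volume
  rho = 191.4 / 77.38 = 2.474 g/cm^3

2.474 g/cm^3


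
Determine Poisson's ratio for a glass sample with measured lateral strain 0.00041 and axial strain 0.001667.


Poisson's ratio: nu = lateral strain / axial strain
  nu = 0.00041 / 0.001667 = 0.246

0.246


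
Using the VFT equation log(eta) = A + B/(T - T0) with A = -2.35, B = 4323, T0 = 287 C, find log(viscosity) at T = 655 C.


VFT equation: log(eta) = A + B / (T - T0)
  T - T0 = 655 - 287 = 368
  B / (T - T0) = 4323 / 368 = 11.747
  log(eta) = -2.35 + 11.747 = 9.397

9.397


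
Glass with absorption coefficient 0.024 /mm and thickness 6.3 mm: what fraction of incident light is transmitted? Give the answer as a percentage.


Beer-Lambert law: T = exp(-alpha * thickness)
  exponent = -0.024 * 6.3 = -0.1512
  T = exp(-0.1512) = 0.8597
  Percentage = 0.8597 * 100 = 85.97%

85.97%


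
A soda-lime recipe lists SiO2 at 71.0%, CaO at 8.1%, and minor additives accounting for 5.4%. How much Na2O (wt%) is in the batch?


Pieces sum to 100%:
  Na2O = 100 - (SiO2 + CaO + others)
  Na2O = 100 - (71.0 + 8.1 + 5.4) = 15.5%

15.5%


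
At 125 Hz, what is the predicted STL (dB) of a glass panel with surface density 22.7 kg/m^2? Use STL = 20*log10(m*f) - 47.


Mass law: STL = 20 * log10(m * f) - 47
  m * f = 22.7 * 125 = 2837.5
  log10(2837.5) = 3.45294
  STL = 20 * 3.45294 - 47 = 69.0588 - 47 = 22.1 dB

22.1 dB


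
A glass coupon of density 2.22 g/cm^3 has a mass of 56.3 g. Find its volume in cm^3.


Rearrange rho = m / V:
  V = m / rho
  V = 56.3 / 2.22 = 25.36 cm^3

25.36 cm^3


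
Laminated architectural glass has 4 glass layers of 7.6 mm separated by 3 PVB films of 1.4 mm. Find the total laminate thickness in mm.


Total thickness = glass contribution + PVB contribution
  Glass: 4 * 7.6 = 30.4 mm
  PVB: 3 * 1.4 = 4.2 mm
  Total = 30.4 + 4.2 = 34.6 mm

34.6 mm


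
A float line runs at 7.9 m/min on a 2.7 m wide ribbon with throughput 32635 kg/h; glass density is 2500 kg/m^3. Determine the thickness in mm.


Ribbon cross-section from mass balance:
  Volume rate = throughput / density = 32635 / 2500 = 13.054 m^3/h
  thickness = volume rate / (speed * 60 * width), i.e.
  thickness = throughput / (60 * speed * width * density) * 1000
  thickness = 32635 / (60 * 7.9 * 2.7 * 2500) * 1000 = 10.2 mm

10.2 mm


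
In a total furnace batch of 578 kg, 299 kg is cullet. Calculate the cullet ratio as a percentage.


Cullet ratio = (cullet mass / total batch mass) * 100
  Ratio = 299 / 578 * 100 = 51.73%

51.73%


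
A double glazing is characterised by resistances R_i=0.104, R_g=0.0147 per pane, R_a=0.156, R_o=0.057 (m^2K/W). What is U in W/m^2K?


Total thermal resistance (series):
  R_total = R_in + R_glass + R_air + R_glass + R_out
  R_total = 0.104 + 0.0147 + 0.156 + 0.0147 + 0.057 = 0.3464 m^2K/W
U-value = 1 / R_total = 1 / 0.3464 = 2.887 W/m^2K

2.887 W/m^2K


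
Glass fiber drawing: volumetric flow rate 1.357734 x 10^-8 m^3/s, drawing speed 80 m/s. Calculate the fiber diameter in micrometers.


Cross-sectional area from continuity:
  A = Q / v = 1.357734 x 10^-8 / 80 = 1.697168 x 10^-10 m^2
Diameter from circular cross-section:
  d = sqrt(4A / pi) * 10^6 (m -> um)
  d = sqrt(4 * 1.697168 x 10^-10 / pi) * 10^6 = 14.7 um

14.7 um


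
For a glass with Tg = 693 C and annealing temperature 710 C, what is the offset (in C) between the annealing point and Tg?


Offset = T_anneal - Tg:
  offset = 710 - 693 = 17 C

17 C


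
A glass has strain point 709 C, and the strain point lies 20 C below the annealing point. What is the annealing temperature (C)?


T_anneal = T_strain + gap:
  T_anneal = 709 + 20 = 729 C

729 C


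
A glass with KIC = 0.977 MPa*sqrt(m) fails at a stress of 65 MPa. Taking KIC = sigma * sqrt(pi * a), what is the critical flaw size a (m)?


Rearrange KIC = sigma * sqrt(pi * a):
  sqrt(pi * a) = KIC / sigma
  sqrt(pi * a) = 0.977 / 65 = 0.015031
  a = (KIC / sigma)^2 / pi
  a = 0.015031^2 / pi = 0.0000719 m

0.0000719 m


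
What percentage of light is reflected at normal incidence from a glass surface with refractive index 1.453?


Fresnel reflectance at normal incidence:
  R = ((n - 1)/(n + 1))^2
  (n - 1)/(n + 1) = (1.453 - 1)/(1.453 + 1) = 0.184672
  R = 0.184672^2 = 0.0341037
  R(%) = 0.0341037 * 100 = 3.41%

3.41%


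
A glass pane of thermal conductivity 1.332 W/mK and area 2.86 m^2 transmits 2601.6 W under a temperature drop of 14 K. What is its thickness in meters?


Fourier's law: t = k * A * dT / Q
  t = 1.332 * 2.86 * 14 / 2601.6
  t = 53.33328 / 2601.6 = 0.0205 m

0.0205 m


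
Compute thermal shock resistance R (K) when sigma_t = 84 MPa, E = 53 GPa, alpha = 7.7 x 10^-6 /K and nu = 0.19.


Thermal shock resistance: R = sigma * (1 - nu) / (E * alpha)
  Numerator = 84 * (1 - 0.19) = 68.04
  Denominator = 53 * 1000 * (7.7 x 10^-6) = 0.4081
  R = 68.04 / 0.4081 = 166.7 K

166.7 K


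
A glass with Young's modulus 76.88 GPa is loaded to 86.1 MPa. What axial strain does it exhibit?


Rearrange E = sigma / epsilon:
  epsilon = sigma / E
  E (MPa) = 76.88 * 1000 = 76880
  epsilon = 86.1 / 76880 = 0.00112

0.00112


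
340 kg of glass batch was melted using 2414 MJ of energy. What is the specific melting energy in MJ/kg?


Rearrange E = m * s for s:
  s = E / m
  s = 2414 / 340 = 7.1 MJ/kg

7.1 MJ/kg


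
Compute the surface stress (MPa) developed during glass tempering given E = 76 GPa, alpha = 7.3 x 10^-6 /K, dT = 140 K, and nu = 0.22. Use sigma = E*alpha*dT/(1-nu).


Tempering stress: sigma = E * alpha * dT / (1 - nu)
  E (MPa) = 76 * 1000 = 76000
  Numerator = 76000 * (7.3 x 10^-6) * 140 = 77.672
  Denominator = 1 - 0.22 = 0.78
  sigma = 77.672 / 0.78 = 99.6 MPa

99.6 MPa


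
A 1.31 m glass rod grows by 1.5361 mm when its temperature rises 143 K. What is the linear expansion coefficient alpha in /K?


Rearrange dL = alpha * L0 * dT for alpha:
  alpha = dL / (L0 * dT)
  alpha = (1.5361 / 1000) / (1.31 * 143) = 0.0000082 /K = 8.2 x 10^-6 /K

8.2 x 10^-6 /K


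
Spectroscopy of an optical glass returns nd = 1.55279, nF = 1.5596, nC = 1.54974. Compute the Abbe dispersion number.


Abbe number formula: Vd = (nd - 1) / (nF - nC)
  nd - 1 = 1.55279 - 1 = 0.55279
  nF - nC = 1.5596 - 1.54974 = 0.00986
  Vd = 0.55279 / 0.00986 = 56.06

56.06


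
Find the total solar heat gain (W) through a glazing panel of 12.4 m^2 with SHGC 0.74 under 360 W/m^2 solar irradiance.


Solar heat gain: Q = Area * SHGC * Irradiance
  Q = 12.4 * 0.74 * 360 = 3303.4 W

3303.4 W


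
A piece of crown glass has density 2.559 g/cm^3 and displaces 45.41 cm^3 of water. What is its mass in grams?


Rearrange rho = m / V:
  m = rho * V
  m = 2.559 * 45.41 = 116.204 g

116.204 g


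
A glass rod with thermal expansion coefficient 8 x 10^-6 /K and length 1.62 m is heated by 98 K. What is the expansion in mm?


Thermal expansion formula: dL = alpha * L0 * dT
  dL = (8 x 10^-6) * 1.62 * 98 = 0.00127008 m
Convert to mm: 0.00127008 * 1000 = 1.2701 mm

1.2701 mm


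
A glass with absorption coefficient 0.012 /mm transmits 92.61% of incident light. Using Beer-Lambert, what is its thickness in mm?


Rearrange T = exp(-alpha * thickness):
  thickness = -ln(T) / alpha
  T = 92.61/100 = 0.9261
  ln(T) = -0.07677
  -ln(T) = 0.07677
  thickness = 0.07677 / 0.012 = 6.4 mm

6.4 mm


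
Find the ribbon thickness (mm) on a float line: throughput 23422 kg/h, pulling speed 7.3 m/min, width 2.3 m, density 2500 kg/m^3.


Ribbon cross-section from mass balance:
  Volume rate = throughput / density = 23422 / 2500 = 9.3688 m^3/h
  thickness = volume rate / (speed * 60 * width), i.e.
  thickness = throughput / (60 * speed * width * density) * 1000
  thickness = 23422 / (60 * 7.3 * 2.3 * 2500) * 1000 = 9.3 mm

9.3 mm


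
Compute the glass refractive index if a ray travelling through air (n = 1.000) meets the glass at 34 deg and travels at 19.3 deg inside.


Apply Snell's law: n1 * sin(theta1) = n2 * sin(theta2)
  n2 = n1 * sin(theta1) / sin(theta2)
  sin(34) = 0.559193
  sin(19.3) = 0.330514
  n2 = 1.000 * 0.559193 / 0.330514 = 1.6919

1.6919


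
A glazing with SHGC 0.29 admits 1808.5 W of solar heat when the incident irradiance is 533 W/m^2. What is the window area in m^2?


Rearrange Q = Area * SHGC * Irradiance:
  Area = Q / (SHGC * Irradiance)
  Area = 1808.5 / (0.29 * 533) = 11.7 m^2

11.7 m^2


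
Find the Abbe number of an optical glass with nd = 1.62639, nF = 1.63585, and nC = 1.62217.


Abbe number formula: Vd = (nd - 1) / (nF - nC)
  nd - 1 = 1.62639 - 1 = 0.62639
  nF - nC = 1.63585 - 1.62217 = 0.01368
  Vd = 0.62639 / 0.01368 = 45.79

45.79


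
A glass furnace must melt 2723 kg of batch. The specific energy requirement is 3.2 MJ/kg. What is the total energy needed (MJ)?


Total energy = mass * specific energy
  E = 2723 * 3.2 = 8713.6 MJ

8713.6 MJ


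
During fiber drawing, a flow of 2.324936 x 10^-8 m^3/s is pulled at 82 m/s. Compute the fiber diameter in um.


Cross-sectional area from continuity:
  A = Q / v = 2.324936 x 10^-8 / 82 = 2.835288 x 10^-10 m^2
Diameter from circular cross-section:
  d = sqrt(4A / pi) * 10^6 (m -> um)
  d = sqrt(4 * 2.835288 x 10^-10 / pi) * 10^6 = 19.0 um

19.0 um


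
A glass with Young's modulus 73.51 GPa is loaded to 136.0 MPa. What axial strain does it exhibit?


Rearrange E = sigma / epsilon:
  epsilon = sigma / E
  E (MPa) = 73.51 * 1000 = 73510
  epsilon = 136.0 / 73510 = 0.00185

0.00185


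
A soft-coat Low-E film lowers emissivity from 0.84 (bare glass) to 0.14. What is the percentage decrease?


Percentage reduction = (1 - coated/uncoated) * 100
  Ratio = 0.14 / 0.84 = 0.1667
  Reduction = (1 - 0.1667) * 100 = 83.3%

83.3%


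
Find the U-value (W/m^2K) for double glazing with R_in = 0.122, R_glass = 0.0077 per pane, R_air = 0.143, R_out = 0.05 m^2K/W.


Total thermal resistance (series):
  R_total = R_in + R_glass + R_air + R_glass + R_out
  R_total = 0.122 + 0.0077 + 0.143 + 0.0077 + 0.05 = 0.3304 m^2K/W
U-value = 1 / R_total = 1 / 0.3304 = 3.027 W/m^2K

3.027 W/m^2K


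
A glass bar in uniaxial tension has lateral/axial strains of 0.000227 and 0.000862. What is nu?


Poisson's ratio: nu = lateral strain / axial strain
  nu = 0.000227 / 0.000862 = 0.2633

0.2633


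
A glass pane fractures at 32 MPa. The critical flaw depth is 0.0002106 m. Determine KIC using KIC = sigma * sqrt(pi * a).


Fracture toughness: KIC = sigma * sqrt(pi * a)
  pi * a = pi * 0.0002106 = 0.000661619
  sqrt(pi * a) = 0.025722
  KIC = 32 * 0.025722 = 0.823 MPa*sqrt(m)

0.823 MPa*sqrt(m)


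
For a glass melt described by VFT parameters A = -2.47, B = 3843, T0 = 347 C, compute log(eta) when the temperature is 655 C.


VFT equation: log(eta) = A + B / (T - T0)
  T - T0 = 655 - 347 = 308
  B / (T - T0) = 3843 / 308 = 12.477
  log(eta) = -2.47 + 12.477 = 10.007

10.007


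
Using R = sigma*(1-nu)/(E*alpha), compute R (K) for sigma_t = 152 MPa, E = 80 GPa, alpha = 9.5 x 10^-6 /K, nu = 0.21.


Thermal shock resistance: R = sigma * (1 - nu) / (E * alpha)
  Numerator = 152 * (1 - 0.21) = 120.08
  Denominator = 80 * 1000 * (9.5 x 10^-6) = 0.76
  R = 120.08 / 0.76 = 158.0 K

158.0 K


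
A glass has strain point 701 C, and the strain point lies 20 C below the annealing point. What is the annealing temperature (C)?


T_anneal = T_strain + gap:
  T_anneal = 701 + 20 = 721 C

721 C


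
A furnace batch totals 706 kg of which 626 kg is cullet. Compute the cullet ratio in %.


Cullet ratio = (cullet mass / total batch mass) * 100
  Ratio = 626 / 706 * 100 = 88.67%

88.67%


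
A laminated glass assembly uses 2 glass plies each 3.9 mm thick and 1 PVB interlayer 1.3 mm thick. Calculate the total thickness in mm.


Total thickness = glass contribution + PVB contribution
  Glass: 2 * 3.9 = 7.8 mm
  PVB: 1 * 1.3 = 1.3 mm
  Total = 7.8 + 1.3 = 9.1 mm

9.1 mm


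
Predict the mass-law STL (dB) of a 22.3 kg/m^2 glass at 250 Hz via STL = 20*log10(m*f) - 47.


Mass law: STL = 20 * log10(m * f) - 47
  m * f = 22.3 * 250 = 5575
  log10(5575) = 3.74624
  STL = 20 * 3.74624 - 47 = 74.9248 - 47 = 27.9 dB

27.9 dB


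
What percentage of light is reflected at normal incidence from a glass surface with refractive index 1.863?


Fresnel reflectance at normal incidence:
  R = ((n - 1)/(n + 1))^2
  (n - 1)/(n + 1) = (1.863 - 1)/(1.863 + 1) = 0.301432
  R = 0.301432^2 = 0.0908613
  R(%) = 0.0908613 * 100 = 9.086%

9.086%


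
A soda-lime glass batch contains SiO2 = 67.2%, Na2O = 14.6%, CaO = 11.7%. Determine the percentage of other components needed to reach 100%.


Sum the three major oxides:
  SiO2 + Na2O + CaO = 67.2 + 14.6 + 11.7 = 93.5%
Subtract from 100%:
  Others = 100 - 93.5 = 6.5%

6.5%


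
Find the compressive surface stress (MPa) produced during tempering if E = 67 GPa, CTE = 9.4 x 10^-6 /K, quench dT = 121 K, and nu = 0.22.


Tempering stress: sigma = E * alpha * dT / (1 - nu)
  E (MPa) = 67 * 1000 = 67000
  Numerator = 67000 * (9.4 x 10^-6) * 121 = 76.2058
  Denominator = 1 - 0.22 = 0.78
  sigma = 76.2058 / 0.78 = 97.7 MPa

97.7 MPa


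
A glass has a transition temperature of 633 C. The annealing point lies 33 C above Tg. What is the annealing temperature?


The annealing temperature is Tg plus the offset:
  T_anneal = 633 + 33 = 666 C

666 C


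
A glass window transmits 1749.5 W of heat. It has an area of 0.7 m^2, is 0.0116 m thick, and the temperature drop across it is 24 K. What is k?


Fourier's law rearranged: k = Q * t / (A * dT)
  Numerator = 1749.5 * 0.0116 = 20.2942
  Denominator = 0.7 * 24 = 16.8
  k = 20.2942 / 16.8 = 1.208 W/mK

1.208 W/mK


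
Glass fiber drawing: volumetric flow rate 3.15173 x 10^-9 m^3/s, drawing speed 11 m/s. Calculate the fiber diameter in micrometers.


Cross-sectional area from continuity:
  A = Q / v = 3.15173 x 10^-9 / 11 = 2.865209 x 10^-10 m^2
Diameter from circular cross-section:
  d = sqrt(4A / pi) * 10^6 (m -> um)
  d = sqrt(4 * 2.865209 x 10^-10 / pi) * 10^6 = 19.1 um

19.1 um


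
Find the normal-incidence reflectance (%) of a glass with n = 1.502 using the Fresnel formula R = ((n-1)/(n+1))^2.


Fresnel reflectance at normal incidence:
  R = ((n - 1)/(n + 1))^2
  (n - 1)/(n + 1) = (1.502 - 1)/(1.502 + 1) = 0.200639
  R = 0.200639^2 = 0.040256
  R(%) = 0.040256 * 100 = 4.026%

4.026%


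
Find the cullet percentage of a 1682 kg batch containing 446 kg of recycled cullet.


Cullet ratio = (cullet mass / total batch mass) * 100
  Ratio = 446 / 1682 * 100 = 26.52%

26.52%


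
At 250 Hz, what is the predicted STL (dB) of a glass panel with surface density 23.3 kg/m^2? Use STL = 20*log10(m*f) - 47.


Mass law: STL = 20 * log10(m * f) - 47
  m * f = 23.3 * 250 = 5825
  log10(5825) = 3.7653
  STL = 20 * 3.7653 - 47 = 75.306 - 47 = 28.3 dB

28.3 dB


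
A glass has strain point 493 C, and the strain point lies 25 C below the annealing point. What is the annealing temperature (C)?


T_anneal = T_strain + gap:
  T_anneal = 493 + 25 = 518 C

518 C


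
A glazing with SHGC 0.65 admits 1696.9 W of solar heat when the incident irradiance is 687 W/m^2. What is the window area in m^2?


Rearrange Q = Area * SHGC * Irradiance:
  Area = Q / (SHGC * Irradiance)
  Area = 1696.9 / (0.65 * 687) = 3.8 m^2

3.8 m^2


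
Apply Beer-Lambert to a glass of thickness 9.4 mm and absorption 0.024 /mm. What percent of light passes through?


Beer-Lambert law: T = exp(-alpha * thickness)
  exponent = -0.024 * 9.4 = -0.2256
  T = exp(-0.2256) = 0.798
  Percentage = 0.798 * 100 = 79.8%

79.8%


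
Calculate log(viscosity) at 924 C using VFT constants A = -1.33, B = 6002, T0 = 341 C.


VFT equation: log(eta) = A + B / (T - T0)
  T - T0 = 924 - 341 = 583
  B / (T - T0) = 6002 / 583 = 10.295
  log(eta) = -1.33 + 10.295 = 8.965

8.965


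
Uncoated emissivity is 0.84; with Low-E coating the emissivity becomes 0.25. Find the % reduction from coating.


Percentage reduction = (1 - coated/uncoated) * 100
  Ratio = 0.25 / 0.84 = 0.2976
  Reduction = (1 - 0.2976) * 100 = 70.2%

70.2%


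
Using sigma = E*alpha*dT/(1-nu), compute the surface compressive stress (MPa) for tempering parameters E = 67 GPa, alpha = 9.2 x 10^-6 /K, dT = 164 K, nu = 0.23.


Tempering stress: sigma = E * alpha * dT / (1 - nu)
  E (MPa) = 67 * 1000 = 67000
  Numerator = 67000 * (9.2 x 10^-6) * 164 = 101.0896
  Denominator = 1 - 0.23 = 0.77
  sigma = 101.0896 / 0.77 = 131.3 MPa

131.3 MPa


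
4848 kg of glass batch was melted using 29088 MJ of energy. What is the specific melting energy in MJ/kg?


Rearrange E = m * s for s:
  s = E / m
  s = 29088 / 4848 = 6.0 MJ/kg

6.0 MJ/kg


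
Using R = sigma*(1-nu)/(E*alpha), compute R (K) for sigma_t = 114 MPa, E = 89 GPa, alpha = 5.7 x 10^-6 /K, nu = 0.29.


Thermal shock resistance: R = sigma * (1 - nu) / (E * alpha)
  Numerator = 114 * (1 - 0.29) = 80.94
  Denominator = 89 * 1000 * (5.7 x 10^-6) = 0.5073
  R = 80.94 / 0.5073 = 159.6 K

159.6 K


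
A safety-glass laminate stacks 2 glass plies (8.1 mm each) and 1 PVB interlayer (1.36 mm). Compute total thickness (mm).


Total thickness = glass contribution + PVB contribution
  Glass: 2 * 8.1 = 16.2 mm
  PVB: 1 * 1.36 = 1.36 mm
  Total = 16.2 + 1.36 = 17.56 mm

17.56 mm


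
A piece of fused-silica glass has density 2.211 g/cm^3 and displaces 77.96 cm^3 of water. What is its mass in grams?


Rearrange rho = m / V:
  m = rho * V
  m = 2.211 * 77.96 = 172.37 g

172.37 g


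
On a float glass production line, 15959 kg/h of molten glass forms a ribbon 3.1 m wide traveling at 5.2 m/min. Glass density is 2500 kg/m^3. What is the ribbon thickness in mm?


Ribbon cross-section from mass balance:
  Volume rate = throughput / density = 15959 / 2500 = 6.3836 m^3/h
  thickness = volume rate / (speed * 60 * width), i.e.
  thickness = throughput / (60 * speed * width * density) * 1000
  thickness = 15959 / (60 * 5.2 * 3.1 * 2500) * 1000 = 6.6 mm

6.6 mm


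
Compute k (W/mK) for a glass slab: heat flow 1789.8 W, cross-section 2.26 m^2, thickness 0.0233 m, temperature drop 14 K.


Fourier's law rearranged: k = Q * t / (A * dT)
  Numerator = 1789.8 * 0.0233 = 41.70234
  Denominator = 2.26 * 14 = 31.64
  k = 41.70234 / 31.64 = 1.318 W/mK

1.318 W/mK


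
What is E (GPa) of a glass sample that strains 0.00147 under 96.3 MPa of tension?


Young's modulus: E = stress / strain
  E = 96.3 MPa / 0.00147 = 65510.2 MPa
Convert to GPa: 65510.2 / 1000 = 65.51 GPa

65.51 GPa


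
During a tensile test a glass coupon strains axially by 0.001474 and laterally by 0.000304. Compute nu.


Poisson's ratio: nu = lateral strain / axial strain
  nu = 0.000304 / 0.001474 = 0.2062

0.2062


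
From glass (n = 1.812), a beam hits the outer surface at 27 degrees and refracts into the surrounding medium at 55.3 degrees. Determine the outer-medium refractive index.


Apply Snell's law: n1 * sin(theta1) = n2 * sin(theta2)
  n2 = n1 * sin(theta1) / sin(theta2)
  sin(27) = 0.45399
  sin(55.3) = 0.822144
  n2 = 1.812 * 0.45399 / 0.822144 = 1.0006

1.0006


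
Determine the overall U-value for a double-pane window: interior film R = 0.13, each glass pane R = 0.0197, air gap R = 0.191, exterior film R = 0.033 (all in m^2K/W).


Total thermal resistance (series):
  R_total = R_in + R_glass + R_air + R_glass + R_out
  R_total = 0.13 + 0.0197 + 0.191 + 0.0197 + 0.033 = 0.3934 m^2K/W
U-value = 1 / R_total = 1 / 0.3934 = 2.542 W/m^2K

2.542 W/m^2K


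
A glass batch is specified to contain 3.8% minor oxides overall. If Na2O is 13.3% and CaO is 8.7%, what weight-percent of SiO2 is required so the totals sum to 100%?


Known pieces sum to 100%:
  SiO2 = 100 - (others + Na2O + CaO)
  SiO2 = 100 - (3.8 + 13.3 + 8.7) = 74.2%

74.2%


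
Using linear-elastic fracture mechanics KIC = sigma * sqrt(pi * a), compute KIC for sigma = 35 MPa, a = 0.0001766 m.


Fracture toughness: KIC = sigma * sqrt(pi * a)
  pi * a = pi * 0.0001766 = 0.000554805
  sqrt(pi * a) = 0.023554
  KIC = 35 * 0.023554 = 0.824 MPa*sqrt(m)

0.824 MPa*sqrt(m)


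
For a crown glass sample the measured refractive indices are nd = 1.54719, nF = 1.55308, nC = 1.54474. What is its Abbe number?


Abbe number formula: Vd = (nd - 1) / (nF - nC)
  nd - 1 = 1.54719 - 1 = 0.54719
  nF - nC = 1.55308 - 1.54474 = 0.00834
  Vd = 0.54719 / 0.00834 = 65.61

65.61


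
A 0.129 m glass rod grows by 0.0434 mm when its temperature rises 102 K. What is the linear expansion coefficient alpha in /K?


Rearrange dL = alpha * L0 * dT for alpha:
  alpha = dL / (L0 * dT)
  alpha = (0.0434 / 1000) / (0.129 * 102) = 0.000003298 /K = 3.298 x 10^-6 /K

3.298 x 10^-6 /K


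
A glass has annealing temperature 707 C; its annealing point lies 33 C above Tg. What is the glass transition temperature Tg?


Rearrange T_anneal = Tg + offset for Tg:
  Tg = T_anneal - offset = 707 - 33 = 674 C

674 C


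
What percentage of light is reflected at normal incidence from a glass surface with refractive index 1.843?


Fresnel reflectance at normal incidence:
  R = ((n - 1)/(n + 1))^2
  (n - 1)/(n + 1) = (1.843 - 1)/(1.843 + 1) = 0.296518
  R = 0.296518^2 = 0.0879229
  R(%) = 0.0879229 * 100 = 8.792%

8.792%
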